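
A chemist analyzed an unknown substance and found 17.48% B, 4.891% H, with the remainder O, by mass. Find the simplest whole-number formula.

Assume 100 g: 17.48 g B, 4.891 g H, 77.629 g O.
Moles — B: 17.48 / 10.81 = 1.617 mol; H: 4.891 / 1.008 = 4.852 mol; O: 77.629 / 16.00 = 4.852 mol
Divide by the smallest (1.617 mol B): B 1.000, H 3.001, O 3.000
Ratio ≈ 1:3:3, so the empirical formula is BH3O3

BH3O3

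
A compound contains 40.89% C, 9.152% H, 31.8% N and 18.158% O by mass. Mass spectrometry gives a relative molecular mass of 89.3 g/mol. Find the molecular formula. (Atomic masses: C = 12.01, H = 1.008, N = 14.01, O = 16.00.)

Assume 100 g: 40.89 g C, 9.152 g H, 31.8 g N, 18.158 g O.
n(C) = 40.89/12.01 = 3.405, n(H) = 9.152/1.008 = 9.079, n(N) = 31.8/14.01 = 2.27, n(O) = 18.158/16.00 = 1.135
Smallest is O at 1.135 mol; normalising gives C 3.000, H 8.000, N 2.000, O 1.000
Ratio ≈ 3:8:2:1, so the empirical formula is C3H8N2O
Empirical-formula mass = 88.11 g/mol
n = 89.3 / 88.11 = 1.01 ≈ 1
Molecular formula = empirical formula = C3H8N2O

C3H8N2O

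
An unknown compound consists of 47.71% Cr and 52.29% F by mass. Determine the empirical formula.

Assume 100 g: 47.71 g Cr, 52.29 g F.
Moles — Cr: 47.71 / 52.00 = 0.9175 mol; F: 52.29 / 19.00 = 2.752 mol
Smallest is Cr at 0.9175 mol; normalising gives Cr 1.000, F 3.000
Ratio ≈ 1:3, so the empirical formula is CrF3

CrF3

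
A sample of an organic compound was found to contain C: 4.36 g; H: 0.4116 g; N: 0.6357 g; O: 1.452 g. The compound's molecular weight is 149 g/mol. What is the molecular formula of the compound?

C8H9NO2

Moles — C: 4.36 / 12.01 = 0.363 mol; H: 0.4116 / 1.008 = 0.4083 mol; N: 0.6357 / 14.01 = 0.04537 mol; O: 1.452 / 16.00 = 0.09075 mol
Ratios (÷ 0.04537): C 8.001, H 8.999, N 1.000, O 2.000
≈ 8:9:1:2 → C8H9NO2
Empirical-formula mass = 151.16 g/mol
n = 149 / 151.16 = 0.99 ≈ 1
Molecular formula = empirical formula = C8H9NO2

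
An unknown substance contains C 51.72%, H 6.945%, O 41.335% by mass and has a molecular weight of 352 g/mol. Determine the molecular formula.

C15H24O9

Assume 100 g: 51.72 g C, 6.945 g H, 41.335 g O.
C: 51.72 g ÷ 12.01 g/mol = 4.306 mol
H: 6.945 g ÷ 1.008 g/mol = 6.89 mol
O: 41.335 g ÷ 16.00 g/mol = 2.583 mol
Divide by the smallest (2.583 mol O): C 1.667, H 2.667, O 1.000
×3: C 5.00, H 8.00, O 3.00 → C5H8O3
Empirical-formula mass = 116.11 g/mol
n = 352 / 116.11 = 3.03 ≈ 3
Molecular formula = (C5H8O3)×3 = C15H24O9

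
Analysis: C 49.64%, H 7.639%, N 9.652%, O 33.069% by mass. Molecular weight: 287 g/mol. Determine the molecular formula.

C12H22N2O6

Assume 100 g: 49.64 g C, 7.639 g H, 9.652 g N, 33.069 g O.
C: 49.64 g ÷ 12.01 g/mol = 4.133 mol
H: 7.639 g ÷ 1.008 g/mol = 7.578 mol
N: 9.652 g ÷ 14.01 g/mol = 0.6889 mol
O: 33.069 g ÷ 16.00 g/mol = 2.067 mol
Smallest is N at 0.6889 mol; normalising gives C 5.999, H 11.000, N 1.000, O 3.000
→ C6H11NO3
Empirical-formula mass = 145.16 g/mol
n = 287 / 145.16 = 1.98 ≈ 2
Molecular formula = (C6H11NO3)×2 = C12H22N2O6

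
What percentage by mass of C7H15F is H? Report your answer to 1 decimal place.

Molar mass = 7(12.01) + 15(1.008) + 1(19.00) = 118.190 g/mol
Mass of H per mole = 15 × 1.008 = 15.120 g
% H = 15.120 / 118.190 × 100 = 12.8%

12.8%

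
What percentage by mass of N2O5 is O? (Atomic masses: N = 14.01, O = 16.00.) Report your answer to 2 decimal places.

Molar mass = 2(14.01) + 5(16.00) = 108.020 g/mol
Mass of O per mole = 5 × 16.00 = 80.000 g
% O = 80.000 / 108.020 × 100 = 74.06%

74.06%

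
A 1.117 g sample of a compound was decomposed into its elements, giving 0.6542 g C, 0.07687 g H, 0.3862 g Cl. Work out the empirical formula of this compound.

Moles — C: 0.6542 / 12.01 = 0.05447 mol; H: 0.07687 / 1.008 = 0.07626 mol; Cl: 0.3862 / 35.45 = 0.01089 mol
Smallest is Cl at 0.01089 mol; normalising gives C 5.000, H 7.000, Cl 1.000
≈ 5:7:1 → C5H7Cl

C5H7Cl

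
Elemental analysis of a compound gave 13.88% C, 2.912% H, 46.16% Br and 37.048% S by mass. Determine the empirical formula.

Assume 100 g: 13.88 g C, 2.912 g H, 46.16 g Br, 37.048 g S.
Moles — C: 13.88 / 12.01 = 1.156 mol; H: 2.912 / 1.008 = 2.889 mol; Br: 46.16 / 79.90 = 0.5777 mol; S: 37.048 / 32.07 = 1.155 mol
Ratios (÷ 0.5777): C 2.000, H 5.000, Br 1.000, S 2.000
→ C2H5BrS2

C2H5BrS2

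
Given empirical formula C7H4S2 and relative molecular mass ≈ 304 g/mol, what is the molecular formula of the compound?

Empirical-formula mass = 152.24 g/mol
n = 304 / 152.24 = 2.00 ≈ 2
Molecular formula = (C7H4S2)2 = C14H8S4

C14H8S4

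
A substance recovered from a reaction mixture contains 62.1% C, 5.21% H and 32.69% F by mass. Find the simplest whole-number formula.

C3H3F

Assume 100 g: 62.1 g C, 5.21 g H, 32.69 g F.
n(C) = 62.1/12.01 = 5.171, n(H) = 5.21/1.008 = 5.169, n(F) = 32.69/19.00 = 1.721
Smallest is F at 1.721 mol; normalising gives C 3.005, H 3.004, F 1.000
Ratio ≈ 3:3:1, so the empirical formula is C3H3F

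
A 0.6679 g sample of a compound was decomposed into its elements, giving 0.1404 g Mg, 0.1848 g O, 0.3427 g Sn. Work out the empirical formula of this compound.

n(Mg) = 0.1404/24.31 = 0.005775, n(O) = 0.1848/16.00 = 0.01155, n(Sn) = 0.3427/118.71 = 0.002887
Ratios (÷ 0.002887): Mg 2.001, O 4.001, Sn 1.000
≈ 2:4:1 → Mg2O4Sn

Mg2O4Sn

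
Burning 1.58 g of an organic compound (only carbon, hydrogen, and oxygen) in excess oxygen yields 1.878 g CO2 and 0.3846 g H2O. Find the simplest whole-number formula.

mol C = 1.878 / 44.01 = 0.04267; mass C = 0.04267 × 12.01 = 0.5125 g
mol H = 2 × (0.3846 / 18.02) = 0.04269; mass H = 0.04269 × 1.008 = 0.04303 g
mass O = 1.58 − (0.5555) = 1.024 g → mol O = 0.06403
Divide by the smallest (0.04267 mol C): C 1.000, H 1.000, O 1.501
Scaling by 2: C 2.00, H 2.00, O 3.00 → C2H2O3

C2H2O3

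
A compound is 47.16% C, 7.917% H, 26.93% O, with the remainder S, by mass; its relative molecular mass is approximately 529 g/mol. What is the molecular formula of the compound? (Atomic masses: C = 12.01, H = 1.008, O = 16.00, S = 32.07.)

Assume 100 g: 47.16 g C, 7.917 g H, 26.93 g O, 17.993 g S.
C: 47.16 g ÷ 12.01 g/mol = 3.927 mol
H: 7.917 g ÷ 1.008 g/mol = 7.854 mol
O: 26.93 g ÷ 16.00 g/mol = 1.683 mol
S: 17.993 g ÷ 32.07 g/mol = 0.5611 mol
Divide by the smallest (0.5611 mol S): C 6.999, H 13.999, O 3.000, S 1.000
≈ 7:14:3:1 → C7H14O3S
Empirical-formula mass = 178.25 g/mol
n = 529 / 178.25 = 2.97 ≈ 3
Molecular formula = (C7H14O3S)×3 = C21H42O9S3

C21H42O9S3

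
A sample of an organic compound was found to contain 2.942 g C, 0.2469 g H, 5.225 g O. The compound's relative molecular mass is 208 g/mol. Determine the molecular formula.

C: 2.942 g ÷ 12.01 g/mol = 0.245 mol
H: 0.2469 g ÷ 1.008 g/mol = 0.2449 mol
O: 5.225 g ÷ 16.00 g/mol = 0.3266 mol
Ratios (÷ 0.2449): C 1.000, H 1.000, O 1.333
Multiply by 3: C 3.00, H 3.00, O 4.00 → C3H3O4
Empirical-formula mass = 103.05 g/mol
n = 208 / 103.05 = 2.02 ≈ 2
Molecular formula = (C3H3O4)×2 = C6H6O8

C6H6O8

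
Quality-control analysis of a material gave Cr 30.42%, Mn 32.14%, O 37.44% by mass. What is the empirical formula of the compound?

Assume 100 g: 30.42 g Cr, 32.14 g Mn, 37.44 g O.
Moles — Cr: 30.42 / 52.00 = 0.585 mol; Mn: 32.14 / 54.94 = 0.585 mol; O: 37.44 / 16.00 = 2.34 mol
Divide by the smallest (0.585 mol Cr): Cr 1.000, Mn 1.000, O 4.000
≈ 1:1:4 → CrMnO4

CrMnO4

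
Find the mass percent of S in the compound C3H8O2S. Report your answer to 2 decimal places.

29.65%

Molar mass = 3(12.01) + 8(1.008) + 2(16.00) + 1(32.07) = 108.164 g/mol
Mass of S per mole = 1 × 32.07 = 32.070 g
% S = 32.070 / 108.164 × 100 = 29.65%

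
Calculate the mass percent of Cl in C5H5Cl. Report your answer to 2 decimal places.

Molar mass = 5(12.01) + 5(1.008) + 1(35.45) = 100.540 g/mol
Mass of Cl per mole = 1 × 35.45 = 35.450 g
% Cl = 35.450 / 100.540 × 100 = 35.26%

35.26%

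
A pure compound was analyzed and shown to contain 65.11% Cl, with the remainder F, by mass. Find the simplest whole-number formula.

ClF

Assume 100 g: 65.11 g Cl, 34.89 g F.
Cl: 65.11 g ÷ 35.45 g/mol = 1.837 mol
F: 34.89 g ÷ 19.00 g/mol = 1.836 mol
Ratios (÷ 1.836): Cl 1.000, F 1.000
≈ 1:1 → ClF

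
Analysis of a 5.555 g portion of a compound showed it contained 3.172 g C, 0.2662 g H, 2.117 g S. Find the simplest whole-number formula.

C4H4S

Moles — C: 3.172 / 12.01 = 0.2641 mol; H: 0.2662 / 1.008 = 0.2641 mol; S: 2.117 / 32.07 = 0.06601 mol
Divide by the smallest (0.06601 mol S): C 4.001, H 4.001, S 1.000
Ratio ≈ 4:4:1, so the empirical formula is C4H4S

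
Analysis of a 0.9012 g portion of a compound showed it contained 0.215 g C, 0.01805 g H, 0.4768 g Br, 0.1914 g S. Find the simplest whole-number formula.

C3H3BrS

Moles — C: 0.215 / 12.01 = 0.0179 mol; H: 0.01805 / 1.008 = 0.01791 mol; Br: 0.4768 / 79.90 = 0.005967 mol; S: 0.1914 / 32.07 = 0.005968 mol
Ratios (÷ 0.005967): C 3.000, H 3.001, Br 1.000, S 1.000
Ratio ≈ 3:3:1:1, so the empirical formula is C3H3BrS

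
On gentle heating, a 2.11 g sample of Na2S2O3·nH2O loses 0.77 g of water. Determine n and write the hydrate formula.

Mass of anhydrous Na2S2O3 = 2.11 − 0.77 = 1.34 g
mol H2O = 0.77 / 18.02 = 0.04273
Molar mass of Na2S2O3 = 158.12 g/mol → mol Na2S2O3 = 1.34 / 158.12 = 0.008475
n = 0.04273 / 0.008475 = 5.04 ≈ 5 → Na2S2O3·5H2O

Na2S2O3·5H2O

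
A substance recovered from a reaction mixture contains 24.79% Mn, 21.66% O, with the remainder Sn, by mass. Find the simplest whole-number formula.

Assume 100 g: 24.79 g Mn, 21.66 g O, 53.55 g Sn.
Mn: 24.79 g ÷ 54.94 g/mol = 0.4512 mol
O: 21.66 g ÷ 16.00 g/mol = 1.354 mol
Sn: 53.55 g ÷ 118.71 g/mol = 0.4511 mol
Divide by the smallest (0.4511 mol Sn): Mn 1.000, O 3.001, Sn 1.000
≈ 1:3:1 → MnO3Sn

MnO3Sn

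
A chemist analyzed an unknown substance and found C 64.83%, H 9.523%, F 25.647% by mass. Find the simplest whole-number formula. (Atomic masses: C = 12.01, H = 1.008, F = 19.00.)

Assume 100 g: 64.83 g C, 9.523 g H, 25.647 g F.
Moles — C: 64.83 / 12.01 = 5.398 mol; H: 9.523 / 1.008 = 9.447 mol; F: 25.647 / 19.00 = 1.35 mol
Divide by the smallest (1.35 mol F): C 3.999, H 6.999, F 1.000
→ C4H7F

C4H7F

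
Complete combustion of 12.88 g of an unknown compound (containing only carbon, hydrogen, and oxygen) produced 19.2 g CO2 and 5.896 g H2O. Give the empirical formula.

C2H3O2

mol C = 19.2 / 44.01 = 0.4363; mass C = 0.4363 × 12.01 = 5.240 g
mol H = 2 × (5.896 / 18.02) = 0.6544; mass H = 0.6544 × 1.008 = 0.6596 g
mass O = 12.88 − (5.899) = 6.981 g → mol O = 0.4363
Ratios (÷ 0.4363): C 1.000, H 1.500, O 1.000
×2: C 2.00, H 3.00, O 2.00 → C2H3O2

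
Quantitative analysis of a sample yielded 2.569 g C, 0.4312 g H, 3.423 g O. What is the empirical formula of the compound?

n(C) = 2.569/12.01 = 0.2139, n(H) = 0.4312/1.008 = 0.4278, n(O) = 3.423/16.00 = 0.2139
Smallest is C at 0.2139 mol; normalising gives C 1.000, H 2.000, O 1.000
→ CH2O

CH2O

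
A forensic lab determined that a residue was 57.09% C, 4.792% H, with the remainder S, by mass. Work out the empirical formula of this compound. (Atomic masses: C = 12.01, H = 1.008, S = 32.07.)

Assume 100 g: 57.09 g C, 4.792 g H, 38.118 g S.
n(C) = 57.09/12.01 = 4.754, n(H) = 4.792/1.008 = 4.754, n(S) = 38.118/32.07 = 1.189
Smallest is S at 1.189 mol; normalising gives C 3.999, H 4.000, S 1.000
≈ 4:4:1 → C4H4S

C4H4S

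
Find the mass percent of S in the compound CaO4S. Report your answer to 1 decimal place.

Molar mass = 1(40.08) + 4(16.00) + 1(32.07) = 136.150 g/mol
Mass of S per mole = 1 × 32.07 = 32.070 g
% S = 32.070 / 136.150 × 100 = 23.6%

23.6%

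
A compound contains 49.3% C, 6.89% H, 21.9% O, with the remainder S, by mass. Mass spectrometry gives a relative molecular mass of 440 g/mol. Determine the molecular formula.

C18H30O6S3

Assume 100 g: 49.3 g C, 6.89 g H, 21.9 g O, 21.91 g S.
n(C) = 49.3/12.01 = 4.105, n(H) = 6.89/1.008 = 6.835, n(O) = 21.9/16.00 = 1.369, n(S) = 21.91/32.07 = 0.6832
Ratios (÷ 0.6832): C 6.008, H 10.005, O 2.003, S 1.000
Ratio ≈ 6:10:2:1, so the empirical formula is C6H10O2S
Empirical-formula mass = 146.21 g/mol
n = 440 / 146.21 = 3.01 ≈ 3
Molecular formula = (C6H10O2S)×3 = C18H30O6S3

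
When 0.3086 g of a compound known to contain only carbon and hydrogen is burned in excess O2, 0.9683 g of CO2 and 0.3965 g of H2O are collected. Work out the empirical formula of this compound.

mol C = 0.9683 / 44.01 = 0.02200; mass C = 0.02200 × 12.01 = 0.2642 g
mol H = 2 × (0.3965 / 18.02) = 0.04401; mass H = 0.04401 × 1.008 = 0.04436 g
Ratios (÷ 0.022): C 1.000, H 2.000
→ CH2

CH2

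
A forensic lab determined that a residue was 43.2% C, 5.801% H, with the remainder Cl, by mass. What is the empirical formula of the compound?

C5H8Cl2

Assume 100 g: 43.2 g C, 5.801 g H, 50.999 g Cl.
C: 43.2 g ÷ 12.01 g/mol = 3.597 mol
H: 5.801 g ÷ 1.008 g/mol = 5.755 mol
Cl: 50.999 g ÷ 35.45 g/mol = 1.439 mol
Ratios (÷ 1.439): C 2.500, H 4.000, Cl 1.000
×2: C 5.00, H 8.00, Cl 2.00 → C5H8Cl2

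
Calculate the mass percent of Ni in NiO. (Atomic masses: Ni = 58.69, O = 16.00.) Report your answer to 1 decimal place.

Molar mass = 1(58.69) + 1(16.00) = 74.690 g/mol
Mass of Ni per mole = 1 × 58.69 = 58.690 g
% Ni = 58.690 / 74.690 × 100 = 78.6%

78.6%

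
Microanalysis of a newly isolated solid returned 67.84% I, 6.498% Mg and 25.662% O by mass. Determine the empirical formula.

Assume 100 g: 67.84 g I, 6.498 g Mg, 25.662 g O.
Moles — I: 67.84 / 126.90 = 0.5346 mol; Mg: 6.498 / 24.31 = 0.2673 mol; O: 25.662 / 16.00 = 1.604 mol
Smallest is Mg at 0.2673 mol; normalising gives I 2.000, Mg 1.000, O 6.000
≈ 2:1:6 → I2MgO6

I2MgO6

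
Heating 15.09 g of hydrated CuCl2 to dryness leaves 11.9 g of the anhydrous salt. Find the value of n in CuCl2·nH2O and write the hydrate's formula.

Mass of water lost = 15.09 − 11.9 = 3.19 g → 3.19 / 18.02 = 0.177 mol H2O
Molar mass of CuCl2 = 134.45 g/mol → mol CuCl2 = 11.9 / 134.45 = 0.08851
n = 0.177 / 0.08851 = 2.00 ≈ 2 → CuCl2·2H2O

CuCl2·2H2O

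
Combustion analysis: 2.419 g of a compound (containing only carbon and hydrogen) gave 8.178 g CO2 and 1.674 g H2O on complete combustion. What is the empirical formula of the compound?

mol C = 8.178 / 44.01 = 0.1858; mass C = 0.1858 × 12.01 = 2.232 g
mol H = 2 × (1.674 / 18.02) = 0.1858; mass H = 0.1858 × 1.008 = 0.1873 g
Divide by the smallest (0.1858 mol H): C 1.000, H 1.000
Ratio ≈ 1:1, so the empirical formula is CH

CH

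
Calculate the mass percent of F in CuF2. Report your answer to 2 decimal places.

37.42%

Molar mass = 1(63.55) + 2(19.00) = 101.550 g/mol
Mass of F per mole = 2 × 19.00 = 38.000 g
% F = 38.000 / 101.550 × 100 = 37.42%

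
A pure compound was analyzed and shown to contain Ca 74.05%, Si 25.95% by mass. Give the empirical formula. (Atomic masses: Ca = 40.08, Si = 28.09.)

Ca2Si

Assume 100 g: 74.05 g Ca, 25.95 g Si.
Moles — Ca: 74.05 / 40.08 = 1.848 mol; Si: 25.95 / 28.09 = 0.9238 mol
Smallest is Si at 0.9238 mol; normalising gives Ca 2.000, Si 1.000
Ratio ≈ 2:1, so the empirical formula is Ca2Si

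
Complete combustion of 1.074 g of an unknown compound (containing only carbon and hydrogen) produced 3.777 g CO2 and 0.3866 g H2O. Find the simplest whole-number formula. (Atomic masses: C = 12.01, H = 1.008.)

mol C = 3.777 / 44.01 = 0.08582; mass C = 0.08582 × 12.01 = 1.031 g
mol H = 2 × (0.3866 / 18.02) = 0.04291; mass H = 0.04291 × 1.008 = 0.04325 g
Smallest is H at 0.04291 mol; normalising gives C 2.000, H 1.000
≈ 2:1 → C2H

C2H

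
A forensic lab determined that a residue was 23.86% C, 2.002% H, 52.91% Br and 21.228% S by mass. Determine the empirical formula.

C3H3BrS

Assume 100 g: 23.86 g C, 2.002 g H, 52.91 g Br, 21.228 g S.
n(C) = 23.86/12.01 = 1.987, n(H) = 2.002/1.008 = 1.986, n(Br) = 52.91/79.90 = 0.6622, n(S) = 21.228/32.07 = 0.6619
Ratios (÷ 0.6619): C 3.001, H 3.000, Br 1.000, S 1.000
Ratio ≈ 3:3:1:1, so the empirical formula is C3H3BrS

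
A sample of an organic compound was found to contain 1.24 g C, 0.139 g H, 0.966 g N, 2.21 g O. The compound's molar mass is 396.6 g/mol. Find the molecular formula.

C: 1.24 g ÷ 12.01 g/mol = 0.1032 mol
H: 0.139 g ÷ 1.008 g/mol = 0.1379 mol
N: 0.966 g ÷ 14.01 g/mol = 0.06895 mol
O: 2.21 g ÷ 16.00 g/mol = 0.1381 mol
Smallest is N at 0.06895 mol; normalising gives C 1.497, H 2.000, N 1.000, O 2.003
Multiply by 2: C 2.99, H 4.00, N 2.00, O 4.01 → C3H4N2O4
Empirical-formula mass = 132.08 g/mol
n = 396.6 / 132.08 = 3.00 ≈ 3
Molecular formula = (C3H4N2O4)×3 = C9H12N6O12

C9H12N6O12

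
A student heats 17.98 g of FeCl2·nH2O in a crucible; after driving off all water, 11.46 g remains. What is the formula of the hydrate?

Mass of water lost = 17.98 − 11.46 = 6.52 g → 6.52 / 18.02 = 0.3618 mol H2O
Molar mass of FeCl2 = 126.75 g/mol → mol FeCl2 = 11.46 / 126.75 = 0.09041
n = 0.3618 / 0.09041 = 4.00 ≈ 4 → FeCl2·4H2O

FeCl2·4H2O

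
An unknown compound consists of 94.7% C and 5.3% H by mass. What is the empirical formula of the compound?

Assume 100 g: 94.7 g C, 5.3 g H.
Moles — C: 94.7 / 12.01 = 7.885 mol; H: 5.3 / 1.008 = 5.258 mol
Divide by the smallest (5.258 mol H): C 1.500, H 1.000
×2: C 3.00, H 2.00 → C3H2

C3H2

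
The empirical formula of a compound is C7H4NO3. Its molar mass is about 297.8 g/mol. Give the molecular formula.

Empirical-formula mass = 150.11 g/mol
n = 297.8 / 150.11 = 1.98 ≈ 2
Molecular formula = (C7H4NO3)2 = C14H8N2O6

C14H8N2O6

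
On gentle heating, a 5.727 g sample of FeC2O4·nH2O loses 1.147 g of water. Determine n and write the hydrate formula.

Mass of anhydrous FeC2O4 = 5.727 − 1.147 = 4.58 g
mol H2O = 1.147 / 18.02 = 0.06365
Molar mass of FeC2O4 = 143.87 g/mol → mol FeC2O4 = 4.58 / 143.87 = 0.03183
n = 0.06365 / 0.03183 = 2.00 ≈ 2 → FeC2O4·2H2O

FeC2O4·2H2O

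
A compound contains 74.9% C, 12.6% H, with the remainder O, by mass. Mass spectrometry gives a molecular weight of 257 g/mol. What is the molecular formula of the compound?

Assume 100 g: 74.9 g C, 12.6 g H, 12.5 g O.
Moles — C: 74.9 / 12.01 = 6.236 mol; H: 12.6 / 1.008 = 12.5 mol; O: 12.5 / 16.00 = 0.7812 mol
Divide by the smallest (0.7812 mol O): C 7.983, H 16.000, O 1.000
Ratio ≈ 8:16:1, so the empirical formula is C8H16O
Empirical-formula mass = 128.21 g/mol
n = 257 / 128.21 = 2.00 ≈ 2
Molecular formula = (C8H16O)×2 = C16H32O2

C16H32O2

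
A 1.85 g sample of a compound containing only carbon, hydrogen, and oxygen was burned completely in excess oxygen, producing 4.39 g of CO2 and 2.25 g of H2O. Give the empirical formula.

mol C = 4.39 / 44.01 = 0.09975; mass C = 0.09975 × 12.01 = 1.198 g
mol H = 2 × (2.25 / 18.02) = 0.2497; mass H = 0.2497 × 1.008 = 0.2517 g
mass O = 1.85 − (1.450) = 0.4003 g → mol O = 0.02502
Ratios (÷ 0.02502): C 3.987, H 9.982, O 1.000
Ratio ≈ 4:10:1, so the empirical formula is C4H10O

C4H10O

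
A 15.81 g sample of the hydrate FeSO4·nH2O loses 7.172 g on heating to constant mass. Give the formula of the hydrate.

Mass of anhydrous FeSO4 = 15.81 − 7.172 = 8.638 g
mol H2O = 7.172 / 18.02 = 0.398
Molar mass of FeSO4 = 151.92 g/mol → mol FeSO4 = 8.638 / 151.92 = 0.05686
n = 0.398 / 0.05686 = 7.00 ≈ 7 → FeSO4·7H2O

FeSO4·7H2O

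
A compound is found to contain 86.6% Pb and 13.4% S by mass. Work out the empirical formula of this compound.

PbS

Assume 100 g: 86.6 g Pb, 13.4 g S.
Moles — Pb: 86.6 / 207.2 = 0.418 mol; S: 13.4 / 32.07 = 0.4178 mol
Smallest is S at 0.4178 mol; normalising gives Pb 1.000, S 1.000
→ PbS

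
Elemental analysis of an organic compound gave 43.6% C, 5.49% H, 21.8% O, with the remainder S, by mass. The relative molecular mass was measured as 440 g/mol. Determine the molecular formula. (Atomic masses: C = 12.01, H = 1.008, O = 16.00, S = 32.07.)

C16H24O6S4

Assume 100 g: 43.6 g C, 5.49 g H, 21.8 g O, 29.11 g S.
Moles — C: 43.6 / 12.01 = 3.63 mol; H: 5.49 / 1.008 = 5.446 mol; O: 21.8 / 16.00 = 1.363 mol; S: 29.11 / 32.07 = 0.9077 mol
Smallest is S at 0.9077 mol; normalising gives C 3.999, H 6.000, O 1.501, S 1.000
Scaling by 2: C 8.00, H 12.00, O 3.00, S 2.00 → C8H12O3S2
Empirical-formula mass = 220.32 g/mol
n = 440 / 220.32 = 2.00 ≈ 2
Molecular formula = (C8H12O3S2)×2 = C16H24O6S4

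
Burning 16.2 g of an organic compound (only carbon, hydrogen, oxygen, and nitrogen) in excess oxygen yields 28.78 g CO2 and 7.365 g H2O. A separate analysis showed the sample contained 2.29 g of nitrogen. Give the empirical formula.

C4H5NO2

mol C = 28.78 / 44.01 = 0.6539; mass C = 0.6539 × 12.01 = 7.854 g
mol H = 2 × (7.365 / 18.02) = 0.8174; mass H = 0.8174 × 1.008 = 0.8240 g
mol N = 2.29 / 14.01 = 0.1635
mass O = 16.2 − (10.97) = 5.232 g → mol O = 0.3270
Ratios (÷ 0.1635): C 4.001, H 5.001, N 1.000, O 2.001
→ C4H5NO2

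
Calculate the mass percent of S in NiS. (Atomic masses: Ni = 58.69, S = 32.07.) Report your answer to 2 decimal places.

Molar mass = 1(58.69) + 1(32.07) = 90.760 g/mol
Mass of S per mole = 1 × 32.07 = 32.070 g
% S = 32.070 / 90.760 × 100 = 35.33%

35.33%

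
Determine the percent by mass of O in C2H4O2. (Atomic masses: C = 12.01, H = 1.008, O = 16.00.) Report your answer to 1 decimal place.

53.3%

Molar mass = 2(12.01) + 4(1.008) + 2(16.00) = 60.052 g/mol
Mass of O per mole = 2 × 16.00 = 32.000 g
% O = 32.000 / 60.052 × 100 = 53.3%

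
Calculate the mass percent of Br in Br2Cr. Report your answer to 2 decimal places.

Molar mass = 2(79.90) + 1(52.00) = 211.800 g/mol
Mass of Br per mole = 2 × 79.90 = 159.800 g
% Br = 159.800 / 211.800 × 100 = 75.45%

75.45%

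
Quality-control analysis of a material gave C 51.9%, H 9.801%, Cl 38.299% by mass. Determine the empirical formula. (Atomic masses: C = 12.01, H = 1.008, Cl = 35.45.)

C4H9Cl

Assume 100 g: 51.9 g C, 9.801 g H, 38.299 g Cl.
n(C) = 51.9/12.01 = 4.321, n(H) = 9.801/1.008 = 9.723, n(Cl) = 38.299/35.45 = 1.08
Ratios (÷ 1.08): C 4.000, H 9.000, Cl 1.000
≈ 4:9:1 → C4H9Cl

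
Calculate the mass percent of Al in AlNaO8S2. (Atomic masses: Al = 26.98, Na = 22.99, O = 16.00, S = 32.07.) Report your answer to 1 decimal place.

11.1%

Molar mass = 1(26.98) + 1(22.99) + 8(16.00) + 2(32.07) = 242.110 g/mol
Mass of Al per mole = 1 × 26.98 = 26.980 g
% Al = 26.980 / 242.110 × 100 = 11.1%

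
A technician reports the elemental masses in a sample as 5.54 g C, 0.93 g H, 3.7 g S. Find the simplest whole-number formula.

Moles — C: 5.54 / 12.01 = 0.4613 mol; H: 0.93 / 1.008 = 0.9226 mol; S: 3.7 / 32.07 = 0.1154 mol
Ratios (÷ 0.1154): C 3.998, H 7.997, S 1.000
≈ 4:8:1 → C4H8S

C4H8S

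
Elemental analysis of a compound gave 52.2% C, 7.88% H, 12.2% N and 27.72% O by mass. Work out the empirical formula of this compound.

C5H9NO2

Assume 100 g: 52.2 g C, 7.88 g H, 12.2 g N, 27.72 g O.
n(C) = 52.2/12.01 = 4.346, n(H) = 7.88/1.008 = 7.817, n(N) = 12.2/14.01 = 0.8708, n(O) = 27.72/16.00 = 1.732
Divide by the smallest (0.8708 mol N): C 4.991, H 8.977, N 1.000, O 1.990
Ratio ≈ 5:9:1:2, so the empirical formula is C5H9NO2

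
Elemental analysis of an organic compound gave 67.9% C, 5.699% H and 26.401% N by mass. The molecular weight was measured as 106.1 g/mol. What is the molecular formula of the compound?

Assume 100 g: 67.9 g C, 5.699 g H, 26.401 g N.
Moles — C: 67.9 / 12.01 = 5.654 mol; H: 5.699 / 1.008 = 5.654 mol; N: 26.401 / 14.01 = 1.884 mol
Divide by the smallest (1.884 mol N): C 3.000, H 3.000, N 1.000
Ratio ≈ 3:3:1, so the empirical formula is C3H3N
Empirical-formula mass = 53.06 g/mol
n = 106.1 / 53.06 = 2.00 ≈ 2
Molecular formula = (C3H3N)×2 = C6H6N2

C6H6N2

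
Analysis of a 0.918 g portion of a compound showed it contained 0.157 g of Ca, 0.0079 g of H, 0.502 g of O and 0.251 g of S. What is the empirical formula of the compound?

CaH2O8S2

Ca: 0.157 g ÷ 40.08 g/mol = 0.003917 mol
H: 0.0079 g ÷ 1.008 g/mol = 0.007837 mol
O: 0.502 g ÷ 16.00 g/mol = 0.03138 mol
S: 0.251 g ÷ 32.07 g/mol = 0.007827 mol
Smallest is Ca at 0.003917 mol; normalising gives Ca 1.000, H 2.001, O 8.010, S 1.998
≈ 1:2:8:2 → CaH2O8S2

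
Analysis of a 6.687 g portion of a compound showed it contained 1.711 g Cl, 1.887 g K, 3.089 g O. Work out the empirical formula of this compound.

Moles — Cl: 1.711 / 35.45 = 0.04827 mol; K: 1.887 / 39.10 = 0.04826 mol; O: 3.089 / 16.00 = 0.1931 mol
Smallest is K at 0.04826 mol; normalising gives Cl 1.000, K 1.000, O 4.000
Ratio ≈ 1:1:4, so the empirical formula is ClKO4

ClKO4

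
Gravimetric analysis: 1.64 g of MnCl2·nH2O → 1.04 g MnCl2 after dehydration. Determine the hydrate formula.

Mass of water lost = 1.64 − 1.04 = 0.6 g → 0.6 / 18.02 = 0.0333 mol H2O
Molar mass of MnCl2 = 125.84 g/mol → mol MnCl2 = 1.04 / 125.84 = 0.008264
n = 0.0333 / 0.008264 = 4.03 ≈ 4 → MnCl2·4H2O

MnCl2·4H2O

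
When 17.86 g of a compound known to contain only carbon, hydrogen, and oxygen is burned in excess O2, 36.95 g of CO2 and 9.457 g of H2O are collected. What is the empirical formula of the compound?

mol C = 36.95 / 44.01 = 0.8396; mass C = 0.8396 × 12.01 = 10.08 g
mol H = 2 × (9.457 / 18.02) = 1.050; mass H = 1.050 × 1.008 = 1.058 g
mass O = 17.86 − (11.14) = 6.719 g → mol O = 0.4199
Smallest is O at 0.4199 mol; normalising gives C 1.999, H 2.500, O 1.000
Scaling by 2: C 4.00, H 5.00, O 2.00 → C4H5O2

C4H5O2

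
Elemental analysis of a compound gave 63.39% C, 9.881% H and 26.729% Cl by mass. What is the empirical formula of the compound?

C7H13Cl

Assume 100 g: 63.39 g C, 9.881 g H, 26.729 g Cl.
C: 63.39 g ÷ 12.01 g/mol = 5.278 mol
H: 9.881 g ÷ 1.008 g/mol = 9.803 mol
Cl: 26.729 g ÷ 35.45 g/mol = 0.754 mol
Divide by the smallest (0.754 mol Cl): C 7.000, H 13.001, Cl 1.000
→ C7H13Cl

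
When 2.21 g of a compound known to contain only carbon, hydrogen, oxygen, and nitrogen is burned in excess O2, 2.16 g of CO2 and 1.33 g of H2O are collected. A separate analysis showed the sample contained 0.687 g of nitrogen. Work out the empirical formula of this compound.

CH3NO

mol C = 2.16 / 44.01 = 0.04908; mass C = 0.04908 × 12.01 = 0.5894 g
mol H = 2 × (1.33 / 18.02) = 0.1476; mass H = 0.1476 × 1.008 = 0.1488 g
mol N = 0.687 / 14.01 = 0.04904
mass O = 2.21 − (1.425) = 0.7848 g → mol O = 0.04905
Ratios (÷ 0.04904): C 1.001, H 3.010, N 1.000, O 1.000
→ CH3NO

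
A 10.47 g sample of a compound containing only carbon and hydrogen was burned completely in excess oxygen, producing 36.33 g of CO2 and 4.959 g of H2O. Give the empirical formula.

C3H2

mol C = 36.33 / 44.01 = 0.8255; mass C = 0.8255 × 12.01 = 9.914 g
mol H = 2 × (4.959 / 18.02) = 0.5504; mass H = 0.5504 × 1.008 = 0.5548 g
Ratios (÷ 0.5504): C 1.500, H 1.000
Scaling by 2: C 3.00, H 2.00 → C3H2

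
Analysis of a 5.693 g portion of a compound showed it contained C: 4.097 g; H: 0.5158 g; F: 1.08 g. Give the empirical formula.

C: 4.097 g ÷ 12.01 g/mol = 0.3411 mol
H: 0.5158 g ÷ 1.008 g/mol = 0.5117 mol
F: 1.08 g ÷ 19.00 g/mol = 0.05684 mol
Divide by the smallest (0.05684 mol F): C 6.001, H 9.002, F 1.000
≈ 6:9:1 → C6H9F

C6H9F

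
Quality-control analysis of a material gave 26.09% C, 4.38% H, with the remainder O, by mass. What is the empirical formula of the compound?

CH2O2

Assume 100 g: 26.09 g C, 4.38 g H, 69.53 g O.
Moles — C: 26.09 / 12.01 = 2.172 mol; H: 4.38 / 1.008 = 4.345 mol; O: 69.53 / 16.00 = 4.346 mol
Smallest is C at 2.172 mol; normalising gives C 1.000, H 2.000, O 2.000
→ CH2O2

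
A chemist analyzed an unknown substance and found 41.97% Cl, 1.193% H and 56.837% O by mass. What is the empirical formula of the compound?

Assume 100 g: 41.97 g Cl, 1.193 g H, 56.837 g O.
Moles — Cl: 41.97 / 35.45 = 1.184 mol; H: 1.193 / 1.008 = 1.184 mol; O: 56.837 / 16.00 = 3.552 mol
Ratios (÷ 1.184): Cl 1.000, H 1.000, O 3.001
→ ClHO3

ClHO3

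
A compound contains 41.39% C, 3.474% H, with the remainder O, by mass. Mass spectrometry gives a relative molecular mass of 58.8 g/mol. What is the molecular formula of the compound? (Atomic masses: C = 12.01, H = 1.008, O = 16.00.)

Assume 100 g: 41.39 g C, 3.474 g H, 55.136 g O.
C: 41.39 g ÷ 12.01 g/mol = 3.446 mol
H: 3.474 g ÷ 1.008 g/mol = 3.446 mol
O: 55.136 g ÷ 16.00 g/mol = 3.446 mol
Ratios (÷ 3.446): C 1.000, H 1.000, O 1.000
→ CHO
Empirical-formula mass = 29.02 g/mol
n = 58.8 / 29.02 = 2.03 ≈ 2
Molecular formula = (CHO)×2 = C2H2O2

C2H2O2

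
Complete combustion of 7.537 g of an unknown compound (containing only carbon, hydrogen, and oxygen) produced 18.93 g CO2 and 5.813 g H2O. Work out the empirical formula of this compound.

C4H6O

mol C = 18.93 / 44.01 = 0.4301; mass C = 0.4301 × 12.01 = 5.166 g
mol H = 2 × (5.813 / 18.02) = 0.6452; mass H = 0.6452 × 1.008 = 0.6503 g
mass O = 7.537 − (5.816) = 1.721 g → mol O = 0.1076
Ratios (÷ 0.1076): C 3.999, H 5.999, O 1.000
≈ 4:6:1 → C4H6O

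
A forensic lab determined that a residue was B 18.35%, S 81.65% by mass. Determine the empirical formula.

Assume 100 g: 18.35 g B, 81.65 g S.
Moles — B: 18.35 / 10.81 = 1.698 mol; S: 81.65 / 32.07 = 2.546 mol
Ratios (÷ 1.698): B 1.000, S 1.500
Multiply by 2: B 2.00, S 3.00 → B2S3

B2S3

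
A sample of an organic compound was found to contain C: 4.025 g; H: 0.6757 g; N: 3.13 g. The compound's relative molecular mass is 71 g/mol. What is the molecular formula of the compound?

C: 4.025 g ÷ 12.01 g/mol = 0.3351 mol
H: 0.6757 g ÷ 1.008 g/mol = 0.6703 mol
N: 3.13 g ÷ 14.01 g/mol = 0.2234 mol
Divide by the smallest (0.2234 mol N): C 1.500, H 3.000, N 1.000
Multiply by 2: C 3.00, H 6.00, N 2.00 → C3H6N2
Empirical-formula mass = 70.10 g/mol
n = 71 / 70.10 = 1.01 ≈ 1
Molecular formula = empirical formula = C3H6N2

C3H6N2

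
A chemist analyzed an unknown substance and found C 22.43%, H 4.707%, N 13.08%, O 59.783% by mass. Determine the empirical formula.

C2H5NO4

Assume 100 g: 22.43 g C, 4.707 g H, 13.08 g N, 59.783 g O.
Moles — C: 22.43 / 12.01 = 1.868 mol; H: 4.707 / 1.008 = 4.67 mol; N: 13.08 / 14.01 = 0.9336 mol; O: 59.783 / 16.00 = 3.736 mol
Divide by the smallest (0.9336 mol N): C 2.000, H 5.002, N 1.000, O 4.002
Ratio ≈ 2:5:1:4, so the empirical formula is C2H5NO4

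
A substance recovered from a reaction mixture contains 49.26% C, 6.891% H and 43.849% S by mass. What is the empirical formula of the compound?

Assume 100 g: 49.26 g C, 6.891 g H, 43.849 g S.
Moles — C: 49.26 / 12.01 = 4.102 mol; H: 6.891 / 1.008 = 6.836 mol; S: 43.849 / 32.07 = 1.367 mol
Smallest is S at 1.367 mol; normalising gives C 3.000, H 5.000, S 1.000
≈ 3:5:1 → C3H5S

C3H5S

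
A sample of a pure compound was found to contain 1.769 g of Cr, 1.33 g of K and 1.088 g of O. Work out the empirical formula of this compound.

CrKO2

Cr: 1.769 g ÷ 52.00 g/mol = 0.03402 mol
K: 1.33 g ÷ 39.10 g/mol = 0.03402 mol
O: 1.088 g ÷ 16.00 g/mol = 0.068 mol
Ratios (÷ 0.03402): Cr 1.000, K 1.000, O 1.999
Ratio ≈ 1:1:2, so the empirical formula is CrKO2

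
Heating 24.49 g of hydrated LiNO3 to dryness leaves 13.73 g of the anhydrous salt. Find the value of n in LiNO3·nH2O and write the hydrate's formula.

LiNO3·3H2O

Mass of water lost = 24.49 − 13.73 = 10.76 g → 10.76 / 18.02 = 0.5971 mol H2O
Molar mass of LiNO3 = 68.95 g/mol → mol LiNO3 = 13.73 / 68.95 = 0.1991
n = 0.5971 / 0.1991 = 3.00 ≈ 3 → LiNO3·3H2O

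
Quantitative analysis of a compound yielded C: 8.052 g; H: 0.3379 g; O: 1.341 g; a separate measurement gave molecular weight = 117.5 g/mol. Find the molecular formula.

C: 8.052 g ÷ 12.01 g/mol = 0.6704 mol
H: 0.3379 g ÷ 1.008 g/mol = 0.3352 mol
O: 1.341 g ÷ 16.00 g/mol = 0.08381 mol
Divide by the smallest (0.08381 mol O): C 7.999, H 4.000, O 1.000
→ C8H4O
Empirical-formula mass = 116.11 g/mol
n = 117.5 / 116.11 = 1.01 ≈ 1
Molecular formula = empirical formula = C8H4O

C8H4O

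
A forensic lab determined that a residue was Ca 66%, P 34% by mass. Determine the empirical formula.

Ca3P2

Assume 100 g: 66 g Ca, 34 g P.
Moles — Ca: 66 / 40.08 = 1.647 mol; P: 34 / 30.97 = 1.098 mol
Ratios (÷ 1.098): Ca 1.500, P 1.000
Multiply by 2: Ca 3.00, P 2.00 → Ca3P2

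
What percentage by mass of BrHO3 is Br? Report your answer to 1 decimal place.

62.0%

Molar mass = 1(79.90) + 1(1.008) + 3(16.00) = 128.908 g/mol
Mass of Br per mole = 1 × 79.90 = 79.900 g
% Br = 79.900 / 128.908 × 100 = 62.0%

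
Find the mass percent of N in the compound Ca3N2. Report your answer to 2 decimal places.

Molar mass = 3(40.08) + 2(14.01) = 148.260 g/mol
Mass of N per mole = 2 × 14.01 = 28.020 g
% N = 28.020 / 148.260 × 100 = 18.90%

18.90%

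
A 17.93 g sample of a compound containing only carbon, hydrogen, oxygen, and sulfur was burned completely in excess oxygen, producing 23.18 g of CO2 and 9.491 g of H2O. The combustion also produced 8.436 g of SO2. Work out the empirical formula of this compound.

mol C = 23.18 / 44.01 = 0.5267; mass C = 0.5267 × 12.01 = 6.326 g
mol H = 2 × (9.491 / 18.02) = 1.053; mass H = 1.053 × 1.008 = 1.062 g
mol S = 8.436 / 64.07 = 0.1317; mass S = 4.223 g
mass O = 17.93 − (11.61) = 6.320 g → mol O = 0.3950
Divide by the smallest (0.1317 mol S): C 4.000, H 8.000, O 3.000, S 1.000
Ratio ≈ 4:8:3:1, so the empirical formula is C4H8O3S

C4H8O3S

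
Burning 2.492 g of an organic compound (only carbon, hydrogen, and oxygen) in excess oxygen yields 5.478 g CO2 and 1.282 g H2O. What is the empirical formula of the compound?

mol C = 5.478 / 44.01 = 0.1245; mass C = 0.1245 × 12.01 = 1.495 g
mol H = 2 × (1.282 / 18.02) = 0.1423; mass H = 0.1423 × 1.008 = 0.1434 g
mass O = 2.492 − (1.638) = 0.8537 g → mol O = 0.05335
Ratios (÷ 0.05335): C 2.333, H 2.667, O 1.000
Multiply by 3: C 7.00, H 8.00, O 3.00 → C7H8O3

C7H8O3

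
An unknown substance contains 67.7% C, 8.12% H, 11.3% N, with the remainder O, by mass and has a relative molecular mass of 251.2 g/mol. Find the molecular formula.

Assume 100 g: 67.7 g C, 8.12 g H, 11.3 g N, 12.88 g O.
n(C) = 67.7/12.01 = 5.637, n(H) = 8.12/1.008 = 8.056, n(N) = 11.3/14.01 = 0.8066, n(O) = 12.88/16.00 = 0.805
Divide by the smallest (0.805 mol O): C 7.002, H 10.007, N 1.002, O 1.000
Ratio ≈ 7:10:1:1, so the empirical formula is C7H10NO
Empirical-formula mass = 124.16 g/mol
n = 251.2 / 124.16 = 2.02 ≈ 2
Molecular formula = (C7H10NO)×2 = C14H20N2O2

C14H20N2O2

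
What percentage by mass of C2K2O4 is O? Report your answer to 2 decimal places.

38.50%

Molar mass = 2(12.01) + 2(39.10) + 4(16.00) = 166.220 g/mol
Mass of O per mole = 4 × 16.00 = 64.000 g
% O = 64.000 / 166.220 × 100 = 38.50%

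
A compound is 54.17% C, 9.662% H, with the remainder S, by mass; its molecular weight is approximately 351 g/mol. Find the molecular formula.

C16H34S4

Assume 100 g: 54.17 g C, 9.662 g H, 36.168 g S.
n(C) = 54.17/12.01 = 4.51, n(H) = 9.662/1.008 = 9.585, n(S) = 36.168/32.07 = 1.128
Divide by the smallest (1.128 mol S): C 3.999, H 8.499, S 1.000
×2: C 8.00, H 17.00, S 2.00 → C8H17S2
Empirical-formula mass = 177.36 g/mol
n = 351 / 177.36 = 1.98 ≈ 2
Molecular formula = (C8H17S2)×2 = C16H34S4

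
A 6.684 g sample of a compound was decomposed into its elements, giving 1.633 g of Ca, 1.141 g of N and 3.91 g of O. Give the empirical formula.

Ca: 1.633 g ÷ 40.08 g/mol = 0.04074 mol
N: 1.141 g ÷ 14.01 g/mol = 0.08144 mol
O: 3.91 g ÷ 16.00 g/mol = 0.2444 mol
Smallest is Ca at 0.04074 mol; normalising gives Ca 1.000, N 1.999, O 5.998
Ratio ≈ 1:2:6, so the empirical formula is CaN2O6

CaN2O6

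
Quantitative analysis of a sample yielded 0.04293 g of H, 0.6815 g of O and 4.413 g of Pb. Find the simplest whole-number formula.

Moles — H: 0.04293 / 1.008 = 0.04259 mol; O: 0.6815 / 16.00 = 0.04259 mol; Pb: 4.413 / 207.2 = 0.0213 mol
Divide by the smallest (0.0213 mol Pb): H 2.000, O 2.000, Pb 1.000
→ H2O2Pb

H2O2Pb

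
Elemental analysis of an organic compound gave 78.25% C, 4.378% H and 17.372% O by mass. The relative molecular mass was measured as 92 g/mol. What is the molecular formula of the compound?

C6H4O

Assume 100 g: 78.25 g C, 4.378 g H, 17.372 g O.
n(C) = 78.25/12.01 = 6.515, n(H) = 4.378/1.008 = 4.343, n(O) = 17.372/16.00 = 1.086
Smallest is O at 1.086 mol; normalising gives C 6.001, H 4.000, O 1.000
→ C6H4O
Empirical-formula mass = 92.09 g/mol
n = 92 / 92.09 = 1.00 ≈ 1
Molecular formula = empirical formula = C6H4O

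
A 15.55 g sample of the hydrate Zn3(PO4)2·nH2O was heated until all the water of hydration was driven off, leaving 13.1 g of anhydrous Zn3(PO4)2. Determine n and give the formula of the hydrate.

Mass of water lost = 15.55 − 13.1 = 2.45 g → 2.45 / 18.02 = 0.136 mol H2O
Molar mass of Zn3(PO4)2 = 386.08 g/mol → mol Zn3(PO4)2 = 13.1 / 386.08 = 0.03393
n = 0.136 / 0.03393 = 4.01 ≈ 4 → Zn3(PO4)2·4H2O

Zn3(PO4)2·4H2O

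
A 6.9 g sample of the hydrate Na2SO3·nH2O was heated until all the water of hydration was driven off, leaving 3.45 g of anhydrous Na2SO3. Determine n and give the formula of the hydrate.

Mass of water lost = 6.9 − 3.45 = 3.45 g → 3.45 / 18.02 = 0.1915 mol H2O
Molar mass of Na2SO3 = 126.05 g/mol → mol Na2SO3 = 3.45 / 126.05 = 0.02737
n = 0.1915 / 0.02737 = 7.00 ≈ 7 → Na2SO3·7H2O

Na2SO3·7H2O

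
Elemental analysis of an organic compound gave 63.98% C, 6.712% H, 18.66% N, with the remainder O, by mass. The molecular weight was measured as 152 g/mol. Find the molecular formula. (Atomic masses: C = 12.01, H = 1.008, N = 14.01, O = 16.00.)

C8H10N2O

Assume 100 g: 63.98 g C, 6.712 g H, 18.66 g N, 10.648 g O.
C: 63.98 g ÷ 12.01 g/mol = 5.327 mol
H: 6.712 g ÷ 1.008 g/mol = 6.659 mol
N: 18.66 g ÷ 14.01 g/mol = 1.332 mol
O: 10.648 g ÷ 16.00 g/mol = 0.6655 mol
Divide by the smallest (0.6655 mol O): C 8.005, H 10.006, N 2.001, O 1.000
→ C8H10N2O
Empirical-formula mass = 150.18 g/mol
n = 152 / 150.18 = 1.01 ≈ 1
Molecular formula = empirical formula = C8H10N2O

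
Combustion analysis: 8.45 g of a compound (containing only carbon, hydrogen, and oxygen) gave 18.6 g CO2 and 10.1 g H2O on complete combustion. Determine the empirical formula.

C3H8O

mol C = 18.6 / 44.01 = 0.4226; mass C = 0.4226 × 12.01 = 5.076 g
mol H = 2 × (10.1 / 18.02) = 1.121; mass H = 1.121 × 1.008 = 1.130 g
mass O = 8.45 − (6.206) = 2.244 g → mol O = 0.1403
Divide by the smallest (0.1403 mol O): C 3.013, H 7.992, O 1.000
≈ 3:8:1 → C3H8O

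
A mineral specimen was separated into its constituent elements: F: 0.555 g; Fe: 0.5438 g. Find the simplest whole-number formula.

F: 0.555 g ÷ 19.00 g/mol = 0.02921 mol
Fe: 0.5438 g ÷ 55.85 g/mol = 0.009737 mol
Divide by the smallest (0.009737 mol Fe): F 3.000, Fe 1.000
≈ 3:1 → F3Fe

F3Fe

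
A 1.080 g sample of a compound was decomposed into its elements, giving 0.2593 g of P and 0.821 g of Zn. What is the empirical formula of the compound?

n(P) = 0.2593/30.97 = 0.008373, n(Zn) = 0.821/65.38 = 0.01256
Ratios (÷ 0.008373): P 1.000, Zn 1.500
Scaling by 2: P 2.00, Zn 3.00 → P2Zn3

P2Zn3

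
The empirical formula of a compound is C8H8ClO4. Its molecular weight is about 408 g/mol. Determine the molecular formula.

Empirical-formula mass = 203.59 g/mol
n = 408 / 203.59 = 2.00 ≈ 2
Molecular formula = (C8H8ClO4)2 = C16H16Cl2O8

C16H16Cl2O8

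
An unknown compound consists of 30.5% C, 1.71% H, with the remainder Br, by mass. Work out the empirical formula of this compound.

C3H2Br

Assume 100 g: 30.5 g C, 1.71 g H, 67.79 g Br.
n(C) = 30.5/12.01 = 2.54, n(H) = 1.71/1.008 = 1.696, n(Br) = 67.79/79.90 = 0.8484
Ratios (÷ 0.8484): C 2.993, H 1.999, Br 1.000
Ratio ≈ 3:2:1, so the empirical formula is C3H2Br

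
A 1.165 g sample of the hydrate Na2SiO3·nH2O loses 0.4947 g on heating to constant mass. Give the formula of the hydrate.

Mass of anhydrous Na2SiO3 = 1.165 − 0.4947 = 0.6703 g
mol H2O = 0.4947 / 18.02 = 0.02745
Molar mass of Na2SiO3 = 122.07 g/mol → mol Na2SiO3 = 0.6703 / 122.07 = 0.005491
n = 0.02745 / 0.005491 = 5.00 ≈ 5 → Na2SiO3·5H2O

Na2SiO3·5H2O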